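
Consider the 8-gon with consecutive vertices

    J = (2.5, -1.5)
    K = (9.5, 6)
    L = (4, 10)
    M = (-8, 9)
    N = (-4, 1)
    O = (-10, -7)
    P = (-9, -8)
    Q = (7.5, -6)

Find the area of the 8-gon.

208.5

Σ = (29.25) + (71) + (116) + (28) + (38) + (17) + (114) + (3.75) = 417
Area = |Σ|/2 = 208.5.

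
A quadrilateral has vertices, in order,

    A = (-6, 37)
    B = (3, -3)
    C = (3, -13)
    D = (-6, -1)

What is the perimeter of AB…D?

|AB| = √((9)² + (-40)²) = √1681 = 41
|BC| = √((0)² + (-10)²) = √100 = 10
|CD| = √((-9)² + (12)²) = √225 = 15
|DA| = √((0)² + (38)²) = √1444 = 38
Perimeter = 41 + 10 + 15 + 38 = 104.

104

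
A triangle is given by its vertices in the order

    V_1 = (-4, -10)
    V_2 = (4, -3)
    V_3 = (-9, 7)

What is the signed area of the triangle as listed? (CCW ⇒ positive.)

Apply Gauss's area formula: 2A = Σ (x_i·y_{i+1} − x_{i+1}·y_i), indices taken mod 3.
Cross-terms: 52, 1, 118  ⇒  Σ = 171
Signed area = Σ/2 = 85.5 (positive ⇒ counter-clockwise traversal).

85.5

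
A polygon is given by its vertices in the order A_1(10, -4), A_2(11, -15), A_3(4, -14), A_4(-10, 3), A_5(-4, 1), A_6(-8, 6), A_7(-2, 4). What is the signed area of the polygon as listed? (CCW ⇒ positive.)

Apply the surveyor's formula: 2A = Σ (x_i·y_{i+1} − x_{i+1}·y_i), indices taken mod 7.
A_1→A_2: (10)(-15) − (11)(-4) = -106
A_2→A_3: (11)(-14) − (4)(-15) = -94
A_3→A_4: (4)(3) − (-10)(-14) = -128
A_4→A_5: (-10)(1) − (-4)(3) = 2
A_5→A_6: (-4)(6) − (-8)(1) = -16
A_6→A_7: (-8)(4) − (-2)(6) = -20
A_7→A_1: (-2)(-4) − (10)(4) = -32
Σ = -394
Signed area = Σ/2 = -197 (negative ⇒ clockwise traversal).

-197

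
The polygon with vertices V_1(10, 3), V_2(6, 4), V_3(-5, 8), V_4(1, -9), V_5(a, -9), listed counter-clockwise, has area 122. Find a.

Write out the shoelace sum; only the two edges meeting at V_5 involve a:
2·Area = [(1·(-9) − a·(-9)) + (a·3 − 10·(-9))] + 127
       = 12·a + 208 = 244
⇒ a = 3.

3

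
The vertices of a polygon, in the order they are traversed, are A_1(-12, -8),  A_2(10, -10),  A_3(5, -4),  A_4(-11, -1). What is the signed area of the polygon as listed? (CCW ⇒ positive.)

Cross-terms: 200, 10, -49, 76  ⇒  Σ = 237
Signed area = Σ/2 = 118.5 (positive ⇒ counter-clockwise traversal).

118.5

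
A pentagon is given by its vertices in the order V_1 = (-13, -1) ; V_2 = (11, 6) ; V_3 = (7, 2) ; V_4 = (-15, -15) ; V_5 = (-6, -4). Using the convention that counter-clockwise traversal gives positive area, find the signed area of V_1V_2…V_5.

Σ = (-67) + (-20) + (-75) + (-30) + (-46) = -238
Signed area = Σ/2 = -119 (negative ⇒ clockwise traversal).

-119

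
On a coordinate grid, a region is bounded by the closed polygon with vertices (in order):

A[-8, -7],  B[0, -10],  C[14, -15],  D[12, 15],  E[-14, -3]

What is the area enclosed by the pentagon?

Apply the shoelace formula: 2A = Σ (x_i·y_{i+1} − x_{i+1}·y_i), indices taken mod 5.
Σ = (80) + (140) + (390) + (174) + (74) = 858
Area = |Σ|/2 = 429.

429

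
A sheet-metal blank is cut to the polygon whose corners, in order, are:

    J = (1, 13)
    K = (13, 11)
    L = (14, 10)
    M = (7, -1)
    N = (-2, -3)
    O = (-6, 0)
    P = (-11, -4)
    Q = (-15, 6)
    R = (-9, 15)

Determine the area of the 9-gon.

Cross-terms: -158, -24, -84, -23, -18, 24, -126, -171, -132  ⇒  Σ = -712
Area = |Σ|/2 = 356.

356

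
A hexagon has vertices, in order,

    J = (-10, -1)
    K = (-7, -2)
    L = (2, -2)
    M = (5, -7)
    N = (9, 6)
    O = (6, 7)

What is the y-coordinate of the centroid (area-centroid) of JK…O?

Apply the shoelace formula. First the cross-terms c_i = x_i·y_{i+1} − x_{i+1}·y_i:
  13, 18, -4, 93, 27, 64  ⇒  2A = 211, A = 105.5.
Then Σ (y_i + y_{i+1})·c_i = 567, so ȳ = 567 / (6·105.5) = 189/211.

189/211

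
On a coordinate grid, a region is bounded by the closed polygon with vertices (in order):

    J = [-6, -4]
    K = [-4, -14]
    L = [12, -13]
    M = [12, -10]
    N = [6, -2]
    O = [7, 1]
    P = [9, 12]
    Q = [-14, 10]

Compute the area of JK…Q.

414.5

J→K: (-6)(-14) − (-4)(-4) = 68
K→L: (-4)(-13) − (12)(-14) = 220
L→M: (12)(-10) − (12)(-13) = 36
M→N: (12)(-2) − (6)(-10) = 36
N→O: (6)(1) − (7)(-2) = 20
O→P: (7)(12) − (9)(1) = 75
P→Q: (9)(10) − (-14)(12) = 258
Q→J: (-14)(-4) − (-6)(10) = 116
Σ = 829
Area = |Σ|/2 = 414.5.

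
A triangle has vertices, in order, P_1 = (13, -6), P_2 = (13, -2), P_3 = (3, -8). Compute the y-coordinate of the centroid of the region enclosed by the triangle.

-16/3

Apply the shoelace formula. First the cross-terms c_i = x_i·y_{i+1} − x_{i+1}·y_i:
  52, -98, 86  ⇒  2A = 40, A = 20.
Then Σ (y_i + y_{i+1})·c_i = -640, so ȳ = -640 / (6·20) = -16/3.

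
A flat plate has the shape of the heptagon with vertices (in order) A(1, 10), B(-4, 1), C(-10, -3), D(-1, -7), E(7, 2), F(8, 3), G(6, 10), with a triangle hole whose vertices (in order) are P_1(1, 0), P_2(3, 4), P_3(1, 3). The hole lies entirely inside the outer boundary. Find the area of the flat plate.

144

Outer boundary:
Apply the shoelace formula: 2A = Σ (x_i·y_{i+1} − x_{i+1}·y_i), indices taken mod 7.
Σ = (41) + (22) + (67) + (47) + (5) + (62) + (50) = 294
Area = |Σ|/2 = 147.
Hole:
Σ = (4) + (5) + (-3) = 6
Area = |Σ|/2 = 3.
Net area = 147 − 3 = 144.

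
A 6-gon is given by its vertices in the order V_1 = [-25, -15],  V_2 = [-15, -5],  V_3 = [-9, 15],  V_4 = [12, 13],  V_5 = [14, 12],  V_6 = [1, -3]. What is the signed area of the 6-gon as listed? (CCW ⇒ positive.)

-424.5

Σ = (-100) + (-270) + (-297) + (-38) + (-54) + (-90) = -849
Signed area = Σ/2 = -424.5 (negative ⇒ clockwise traversal).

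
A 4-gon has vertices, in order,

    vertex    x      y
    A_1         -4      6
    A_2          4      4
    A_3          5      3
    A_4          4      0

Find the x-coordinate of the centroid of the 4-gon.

5/3

Apply the surveyor's formula. First the cross-terms c_i = x_i·y_{i+1} − x_{i+1}·y_i:
  -40, -8, -12, 24  ⇒  2A = -36, A = -18.
Then Σ (x_i + x_{i+1})·c_i = -180, so x̄ = -180 / (6·(-18)) = 5/3.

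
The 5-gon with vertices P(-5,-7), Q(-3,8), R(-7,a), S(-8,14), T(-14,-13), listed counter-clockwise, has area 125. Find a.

The doubled signed area Σ (x_i y_{i+1} − x_{i+1} y_i) is linear in a.
With a=0 it equals 230; the coefficient of a is 5 (from the two edges through R).
So 5·a + 230 = 2·125 = 250 ⇒ a = 4.

4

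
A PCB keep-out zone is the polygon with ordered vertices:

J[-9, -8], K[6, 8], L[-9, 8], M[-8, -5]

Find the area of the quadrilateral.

112

Apply the shoelace formula: 2A = Σ (x_i·y_{i+1} − x_{i+1}·y_i), indices taken mod 4.
Cross-terms: -24, 120, 109, 19  ⇒  Σ = 224
Area = |Σ|/2 = 112.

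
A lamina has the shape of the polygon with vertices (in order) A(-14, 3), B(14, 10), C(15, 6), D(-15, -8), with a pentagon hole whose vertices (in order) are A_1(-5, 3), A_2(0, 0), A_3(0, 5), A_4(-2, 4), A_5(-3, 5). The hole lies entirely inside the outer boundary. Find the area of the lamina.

Outer boundary:
Σ = (-182) + (-66) + (-30) + (-157) = -435
Area = |Σ|/2 = 217.5.
Hole:
A_1→A_2: (-5)(0) − (0)(3) = 0
A_2→A_3: (0)(5) − (0)(0) = 0
A_3→A_4: (0)(4) − (-2)(5) = 10
A_4→A_5: (-2)(5) − (-3)(4) = 2
A_5→A_1: (-3)(3) − (-5)(5) = 16
Σ = 28
Area = |Σ|/2 = 14.
Net area = 217.5 − 14 = 203.5.

203.5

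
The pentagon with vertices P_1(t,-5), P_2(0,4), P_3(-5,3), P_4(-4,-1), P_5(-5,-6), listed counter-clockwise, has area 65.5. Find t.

5

Write out the shoelace sum; only the two edges meeting at P_1 involve t:
2·Area = [((-5)·(-5) − t·(-6)) + (t·4 − 0·(-5))] + 56
       = 10·t + 81 = 131
⇒ t = 5.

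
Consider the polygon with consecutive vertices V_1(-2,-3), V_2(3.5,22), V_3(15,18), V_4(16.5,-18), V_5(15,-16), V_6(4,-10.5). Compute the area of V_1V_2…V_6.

494

V_1→V_2: (-2)(22) − (3.5)(-3) = -33.5
V_2→V_3: (3.5)(18) − (15)(22) = -267
V_3→V_4: (15)(-18) − (16.5)(18) = -567
V_4→V_5: (16.5)(-16) − (15)(-18) = 6
V_5→V_6: (15)(-10.5) − (4)(-16) = -93.5
V_6→V_1: (4)(-3) − (-2)(-10.5) = -33
Σ = -988
Area = |Σ|/2 = 494.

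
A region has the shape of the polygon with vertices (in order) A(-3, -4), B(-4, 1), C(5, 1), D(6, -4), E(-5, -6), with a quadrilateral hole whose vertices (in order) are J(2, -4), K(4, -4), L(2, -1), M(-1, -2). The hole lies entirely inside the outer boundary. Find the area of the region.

Outer boundary:
Apply the surveyor's formula: 2A = Σ (x_i·y_{i+1} − x_{i+1}·y_i), indices taken mod 5.
Cross-terms: -19, -9, -26, -56, 2  ⇒  Σ = -108
Area = |Σ|/2 = 54.
Hole:
Apply the shoelace (surveyor's) formula: 2A = Σ (x_i·y_{i+1} − x_{i+1}·y_i), indices taken mod 4.
J→K: (2)(-4) − (4)(-4) = 8
K→L: (4)(-1) − (2)(-4) = 4
L→M: (2)(-2) − (-1)(-1) = -5
M→J: (-1)(-4) − (2)(-2) = 8
Σ = 15
Area = |Σ|/2 = 7.5.
Net area = 54 − 7.5 = 46.5.

46.5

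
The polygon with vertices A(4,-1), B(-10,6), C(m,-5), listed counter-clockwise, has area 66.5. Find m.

-7

Write out the shoelace sum; only the two edges meeting at C involve m:
2·Area = [((-10)·(-5) − m·6) + (m·(-1) − 4·(-5))] + 14
       = -7·m + 84 = 133
⇒ m = -7.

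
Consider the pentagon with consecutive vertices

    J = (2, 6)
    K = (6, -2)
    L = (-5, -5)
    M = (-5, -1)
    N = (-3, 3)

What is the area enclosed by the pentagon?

Apply the surveyor's formula: 2A = Σ (x_i·y_{i+1} − x_{i+1}·y_i), indices taken mod 5.
Cross-terms: -40, -40, -20, -18, -24  ⇒  Σ = -142
Area = |Σ|/2 = 71.

71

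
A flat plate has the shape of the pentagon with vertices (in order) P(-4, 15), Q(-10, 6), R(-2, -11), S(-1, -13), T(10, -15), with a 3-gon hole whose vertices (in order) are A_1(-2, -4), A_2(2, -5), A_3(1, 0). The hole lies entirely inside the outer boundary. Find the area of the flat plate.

239.5

Outer boundary:
Apply the shoelace (surveyor's) formula: 2A = Σ (x_i·y_{i+1} − x_{i+1}·y_i), indices taken mod 5.
Cross-terms: 126, 122, 15, 145, 90  ⇒  Σ = 498
Area = |Σ|/2 = 249.
Hole:
Apply the surveyor's formula: 2A = Σ (x_i·y_{i+1} − x_{i+1}·y_i), indices taken mod 3.
A_1→A_2: (-2)(-5) − (2)(-4) = 18
A_2→A_3: (2)(0) − (1)(-5) = 5
A_3→A_1: (1)(-4) − (-2)(0) = -4
Σ = 19
Area = |Σ|/2 = 9.5.
Net area = 249 − 9.5 = 239.5.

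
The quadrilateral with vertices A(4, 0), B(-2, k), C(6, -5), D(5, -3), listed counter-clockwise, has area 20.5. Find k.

-6

Write out the shoelace sum; only the two edges meeting at B involve k:
2·Area = [(4·k − (-2)·0) + ((-2)·(-5) − 6·k)] + 19
       = -2·k + 29 = 41
⇒ k = -6.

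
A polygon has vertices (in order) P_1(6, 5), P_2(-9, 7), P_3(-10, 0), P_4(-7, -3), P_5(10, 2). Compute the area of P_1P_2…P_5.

Apply the shoelace (surveyor's) formula: 2A = Σ (x_i·y_{i+1} − x_{i+1}·y_i), indices taken mod 5.
Σ = (87) + (70) + (30) + (16) + (38) = 241
Area = |Σ|/2 = 120.5.

120.5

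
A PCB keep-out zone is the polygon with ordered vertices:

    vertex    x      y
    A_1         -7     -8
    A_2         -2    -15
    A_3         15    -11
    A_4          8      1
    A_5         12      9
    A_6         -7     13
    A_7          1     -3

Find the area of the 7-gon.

348.5

Apply the surveyor's formula: 2A = Σ (x_i·y_{i+1} − x_{i+1}·y_i), indices taken mod 7.
A_1→A_2: (-7)(-15) − (-2)(-8) = 89
A_2→A_3: (-2)(-11) − (15)(-15) = 247
A_3→A_4: (15)(1) − (8)(-11) = 103
A_4→A_5: (8)(9) − (12)(1) = 60
A_5→A_6: (12)(13) − (-7)(9) = 219
A_6→A_7: (-7)(-3) − (1)(13) = 8
A_7→A_1: (1)(-8) − (-7)(-3) = -29
Σ = 697
Area = |Σ|/2 = 348.5.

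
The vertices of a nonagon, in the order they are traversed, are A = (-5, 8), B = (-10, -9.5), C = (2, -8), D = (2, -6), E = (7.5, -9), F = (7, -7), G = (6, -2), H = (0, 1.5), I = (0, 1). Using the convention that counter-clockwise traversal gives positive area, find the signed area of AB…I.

155

Apply the shoelace formula: 2A = Σ (x_i·y_{i+1} − x_{i+1}·y_i), indices taken mod 9.
Σ = (127.5) + (99) + (4) + (27) + (10.5) + (28) + (9) + (0) + (5) = 310
Signed area = Σ/2 = 155 (positive ⇒ counter-clockwise traversal).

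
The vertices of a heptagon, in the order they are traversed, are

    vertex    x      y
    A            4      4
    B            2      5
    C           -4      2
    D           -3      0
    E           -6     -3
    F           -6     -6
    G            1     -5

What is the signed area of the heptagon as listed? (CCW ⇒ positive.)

64.5

Apply the surveyor's formula: 2A = Σ (x_i·y_{i+1} − x_{i+1}·y_i), indices taken mod 7.
Cross-terms: 12, 24, 6, 9, 18, 36, 24  ⇒  Σ = 129
Signed area = Σ/2 = 64.5 (positive ⇒ counter-clockwise traversal).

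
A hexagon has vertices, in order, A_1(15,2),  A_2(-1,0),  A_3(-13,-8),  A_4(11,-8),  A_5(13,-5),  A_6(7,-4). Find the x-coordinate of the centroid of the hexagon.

499/231

Apply the shoelace formula. First the cross-terms c_i = x_i·y_{i+1} − x_{i+1}·y_i:
  2, 8, 192, 49, -17, 74  ⇒  2A = 308, A = 154.
Then Σ (x_i + x_{i+1})·c_i = 1996, so x̄ = 1996 / (6·154) = 499/231.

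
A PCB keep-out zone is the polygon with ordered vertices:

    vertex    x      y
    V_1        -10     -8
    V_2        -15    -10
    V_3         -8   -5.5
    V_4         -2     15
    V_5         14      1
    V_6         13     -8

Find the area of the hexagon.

334.75

Apply the surveyor's formula: 2A = Σ (x_i·y_{i+1} − x_{i+1}·y_i), indices taken mod 6.
Cross-terms: -20, 2.5, -131, -212, -125, -184  ⇒  Σ = -669.5
Area = |Σ|/2 = 334.75.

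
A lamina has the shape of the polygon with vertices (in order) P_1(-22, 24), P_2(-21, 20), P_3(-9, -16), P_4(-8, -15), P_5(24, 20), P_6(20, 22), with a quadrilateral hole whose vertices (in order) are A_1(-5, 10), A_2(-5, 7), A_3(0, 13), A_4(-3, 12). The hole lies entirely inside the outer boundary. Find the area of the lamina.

930

Outer boundary:
Apply Gauss's area formula: 2A = Σ (x_i·y_{i+1} − x_{i+1}·y_i), indices taken mod 6.
Cross-terms: 64, 516, 7, 200, 128, 964  ⇒  Σ = 1879
Area = |Σ|/2 = 939.5.
Hole:
Cross-terms: 15, -65, 39, 30  ⇒  Σ = 19
Area = |Σ|/2 = 9.5.
Net area = 939.5 − 9.5 = 930.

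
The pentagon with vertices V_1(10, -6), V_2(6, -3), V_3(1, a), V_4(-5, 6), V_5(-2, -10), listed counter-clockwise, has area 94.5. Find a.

0

Write out the shoelace sum; only the two edges meeting at V_3 involve a:
2·Area = [(6·a − 1·(-3)) + (1·6 − (-5)·a)] + 180
       = 11·a + 189 = 189
⇒ a = 0.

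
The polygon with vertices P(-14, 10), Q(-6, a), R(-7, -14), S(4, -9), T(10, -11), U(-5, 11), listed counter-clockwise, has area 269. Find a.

-10

The doubled signed area Σ (x_i y_{i+1} − x_{i+1} y_i) is linear in a.
With a=0 it equals 468; the coefficient of a is -7 (from the two edges through Q).
So -7·a + 468 = 2·269 = 538 ⇒ a = -10.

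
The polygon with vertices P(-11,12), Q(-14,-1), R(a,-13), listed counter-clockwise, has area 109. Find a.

The doubled signed area Σ (x_i y_{i+1} − x_{i+1} y_i) is linear in a.
With a=0 it equals 218; the coefficient of a is 13 (from the two edges through R).
So 13·a + 218 = 2·109 = 218 ⇒ a = 0.

0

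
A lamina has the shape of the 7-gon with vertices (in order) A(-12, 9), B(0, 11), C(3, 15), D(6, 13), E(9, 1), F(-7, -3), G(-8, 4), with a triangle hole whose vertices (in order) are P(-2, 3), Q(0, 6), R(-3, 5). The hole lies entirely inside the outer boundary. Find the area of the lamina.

Outer boundary:
Apply the surveyor's formula: 2A = Σ (x_i·y_{i+1} − x_{i+1}·y_i), indices taken mod 7.
Σ = (-132) + (-33) + (-51) + (-111) + (-20) + (-52) + (-24) = -423
Area = |Σ|/2 = 211.5.
Hole:
Apply Gauss's area formula: 2A = Σ (x_i·y_{i+1} − x_{i+1}·y_i), indices taken mod 3.
P→Q: (-2)(6) − (0)(3) = -12
Q→R: (0)(5) − (-3)(6) = 18
R→P: (-3)(3) − (-2)(5) = 1
Σ = 7
Area = |Σ|/2 = 3.5.
Net area = 211.5 − 3.5 = 208.

208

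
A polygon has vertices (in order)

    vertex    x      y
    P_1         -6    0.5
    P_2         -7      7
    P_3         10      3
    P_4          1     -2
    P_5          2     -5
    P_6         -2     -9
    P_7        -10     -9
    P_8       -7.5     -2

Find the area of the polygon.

Apply the shoelace formula: 2A = Σ (x_i·y_{i+1} − x_{i+1}·y_i), indices taken mod 8.
P_1→P_2: (-6)(7) − (-7)(0.5) = -38.5
P_2→P_3: (-7)(3) − (10)(7) = -91
P_3→P_4: (10)(-2) − (1)(3) = -23
P_4→P_5: (1)(-5) − (2)(-2) = -1
P_5→P_6: (2)(-9) − (-2)(-5) = -28
P_6→P_7: (-2)(-9) − (-10)(-9) = -72
P_7→P_8: (-10)(-2) − (-7.5)(-9) = -47.5
P_8→P_1: (-7.5)(0.5) − (-6)(-2) = -15.75
Σ = -316.75
Area = |Σ|/2 = 158.375.

158.375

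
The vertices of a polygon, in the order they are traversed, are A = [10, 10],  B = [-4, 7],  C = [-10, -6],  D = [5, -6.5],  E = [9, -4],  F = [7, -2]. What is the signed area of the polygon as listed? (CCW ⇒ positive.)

218.75

Σ = (110) + (94) + (95) + (38.5) + (10) + (90) = 437.5
Signed area = Σ/2 = 218.75 (positive ⇒ counter-clockwise traversal).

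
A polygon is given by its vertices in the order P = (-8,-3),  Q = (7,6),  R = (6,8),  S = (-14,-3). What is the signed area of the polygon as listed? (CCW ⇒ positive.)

52.5

Apply the shoelace (surveyor's) formula: 2A = Σ (x_i·y_{i+1} − x_{i+1}·y_i), indices taken mod 4.
Σ = (-27) + (20) + (94) + (18) = 105
Signed area = Σ/2 = 52.5 (positive ⇒ counter-clockwise traversal).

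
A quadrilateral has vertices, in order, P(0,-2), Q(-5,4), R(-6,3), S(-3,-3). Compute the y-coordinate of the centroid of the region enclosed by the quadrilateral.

13/96

Apply the shoelace formula. First the cross-terms c_i = x_i·y_{i+1} − x_{i+1}·y_i:
  -10, 9, 27, 6  ⇒  2A = 32, A = 16.
Then Σ (y_i + y_{i+1})·c_i = 13, so ȳ = 13 / (6·16) = 13/96.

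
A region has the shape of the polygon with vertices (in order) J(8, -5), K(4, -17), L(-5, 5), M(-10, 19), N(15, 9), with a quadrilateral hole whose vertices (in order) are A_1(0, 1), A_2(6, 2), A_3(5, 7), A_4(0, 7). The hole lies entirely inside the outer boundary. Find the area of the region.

Outer boundary:
Apply the surveyor's formula: 2A = Σ (x_i·y_{i+1} − x_{i+1}·y_i), indices taken mod 5.
J→K: (8)(-17) − (4)(-5) = -116
K→L: (4)(5) − (-5)(-17) = -65
L→M: (-5)(19) − (-10)(5) = -45
M→N: (-10)(9) − (15)(19) = -375
N→J: (15)(-5) − (8)(9) = -147
Σ = -748
Area = |Σ|/2 = 374.
Hole:
Apply the shoelace (surveyor's) formula: 2A = Σ (x_i·y_{i+1} − x_{i+1}·y_i), indices taken mod 4.
Cross-terms: -6, 32, 35, 0  ⇒  Σ = 61
Area = |Σ|/2 = 30.5.
Net area = 374 − 30.5 = 343.5.

343.5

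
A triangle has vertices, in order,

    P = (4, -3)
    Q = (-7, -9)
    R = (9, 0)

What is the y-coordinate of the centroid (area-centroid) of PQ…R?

Apply the surveyor's formula. First the cross-terms c_i = x_i·y_{i+1} − x_{i+1}·y_i:
  -57, 81, -27  ⇒  2A = -3, A = -1.5.
Then Σ (y_i + y_{i+1})·c_i = 36, so ȳ = 36 / (6·(-1.5)) = -4.

-4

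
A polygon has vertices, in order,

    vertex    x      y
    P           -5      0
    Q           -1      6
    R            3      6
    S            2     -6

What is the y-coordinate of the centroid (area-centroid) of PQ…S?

Apply the surveyor's formula. First the cross-terms c_i = x_i·y_{i+1} − x_{i+1}·y_i:
  -30, -24, -30, -30  ⇒  2A = -114, A = -57.
Then Σ (y_i + y_{i+1})·c_i = -288, so ȳ = -288 / (6·(-57)) = 16/19.

16/19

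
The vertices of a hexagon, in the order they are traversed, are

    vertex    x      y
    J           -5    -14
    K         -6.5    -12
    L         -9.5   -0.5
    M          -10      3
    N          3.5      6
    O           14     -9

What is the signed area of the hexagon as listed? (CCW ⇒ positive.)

J→K: (-5)(-12) − (-6.5)(-14) = -31
K→L: (-6.5)(-0.5) − (-9.5)(-12) = -110.75
L→M: (-9.5)(3) − (-10)(-0.5) = -33.5
M→N: (-10)(6) − (3.5)(3) = -70.5
N→O: (3.5)(-9) − (14)(6) = -115.5
O→J: (14)(-14) − (-5)(-9) = -241
Σ = -602.25
Signed area = Σ/2 = -301.125 (negative ⇒ clockwise traversal).

-301.125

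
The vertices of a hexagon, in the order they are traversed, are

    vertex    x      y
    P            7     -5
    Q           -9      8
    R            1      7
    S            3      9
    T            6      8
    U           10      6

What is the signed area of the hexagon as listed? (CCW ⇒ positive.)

Apply Gauss's area formula: 2A = Σ (x_i·y_{i+1} − x_{i+1}·y_i), indices taken mod 6.
P→Q: (7)(8) − (-9)(-5) = 11
Q→R: (-9)(7) − (1)(8) = -71
R→S: (1)(9) − (3)(7) = -12
S→T: (3)(8) − (6)(9) = -30
T→U: (6)(6) − (10)(8) = -44
U→P: (10)(-5) − (7)(6) = -92
Σ = -238
Signed area = Σ/2 = -119 (negative ⇒ clockwise traversal).

-119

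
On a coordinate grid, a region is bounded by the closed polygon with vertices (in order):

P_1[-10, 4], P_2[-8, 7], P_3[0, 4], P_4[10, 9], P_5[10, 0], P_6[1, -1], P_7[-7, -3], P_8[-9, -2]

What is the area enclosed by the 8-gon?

Apply the shoelace formula: 2A = Σ (x_i·y_{i+1} − x_{i+1}·y_i), indices taken mod 8.
P_1→P_2: (-10)(7) − (-8)(4) = -38
P_2→P_3: (-8)(4) − (0)(7) = -32
P_3→P_4: (0)(9) − (10)(4) = -40
P_4→P_5: (10)(0) − (10)(9) = -90
P_5→P_6: (10)(-1) − (1)(0) = -10
P_6→P_7: (1)(-3) − (-7)(-1) = -10
P_7→P_8: (-7)(-2) − (-9)(-3) = -13
P_8→P_1: (-9)(4) − (-10)(-2) = -56
Σ = -289
Area = |Σ|/2 = 144.5.

144.5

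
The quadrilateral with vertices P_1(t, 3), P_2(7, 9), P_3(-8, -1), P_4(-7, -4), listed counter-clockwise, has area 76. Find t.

The doubled signed area Σ (x_i y_{i+1} − x_{i+1} y_i) is linear in t.
With t=0 it equals 48; the coefficient of t is 13 (from the two edges through P_1).
So 13·t + 48 = 2·76 = 152 ⇒ t = 8.

8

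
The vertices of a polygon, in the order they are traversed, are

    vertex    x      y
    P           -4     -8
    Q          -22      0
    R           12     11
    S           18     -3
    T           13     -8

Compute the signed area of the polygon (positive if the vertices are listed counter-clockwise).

Σ = (-176) + (-242) + (-234) + (-105) + (-136) = -893
Signed area = Σ/2 = -446.5 (negative ⇒ clockwise traversal).

-446.5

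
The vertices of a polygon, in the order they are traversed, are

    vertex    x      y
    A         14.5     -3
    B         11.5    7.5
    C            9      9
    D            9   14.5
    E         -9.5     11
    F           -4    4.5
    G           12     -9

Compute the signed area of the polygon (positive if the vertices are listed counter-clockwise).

Apply the surveyor's formula: 2A = Σ (x_i·y_{i+1} − x_{i+1}·y_i), indices taken mod 7.
Σ = (143.25) + (36) + (49.5) + (236.75) + (1.25) + (-18) + (94.5) = 543.25
Signed area = Σ/2 = 271.625 (positive ⇒ counter-clockwise traversal).

271.625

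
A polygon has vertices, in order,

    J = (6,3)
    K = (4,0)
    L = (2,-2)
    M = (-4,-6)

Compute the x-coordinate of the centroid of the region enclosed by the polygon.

Apply the shoelace (surveyor's) formula. First the cross-terms c_i = x_i·y_{i+1} − x_{i+1}·y_i:
  -12, -8, -20, 24  ⇒  2A = -16, A = -8.
Then Σ (x_i + x_{i+1})·c_i = -80, so x̄ = -80 / (6·(-8)) = 5/3.

5/3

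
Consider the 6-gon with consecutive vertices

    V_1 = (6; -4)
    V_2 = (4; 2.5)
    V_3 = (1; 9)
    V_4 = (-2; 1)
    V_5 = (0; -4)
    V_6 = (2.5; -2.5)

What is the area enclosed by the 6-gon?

Σ = (31) + (33.5) + (19) + (8) + (10) + (5) = 106.5
Area = |Σ|/2 = 53.25.

53.25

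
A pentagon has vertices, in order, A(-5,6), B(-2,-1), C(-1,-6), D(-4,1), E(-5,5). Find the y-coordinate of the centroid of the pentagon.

4/17

Apply the shoelace formula. First the cross-terms c_i = x_i·y_{i+1} − x_{i+1}·y_i:
  17, 11, -25, -15, -5  ⇒  2A = -17, A = -8.5.
Then Σ (y_i + y_{i+1})·c_i = -12, so ȳ = -12 / (6·(-8.5)) = 4/17.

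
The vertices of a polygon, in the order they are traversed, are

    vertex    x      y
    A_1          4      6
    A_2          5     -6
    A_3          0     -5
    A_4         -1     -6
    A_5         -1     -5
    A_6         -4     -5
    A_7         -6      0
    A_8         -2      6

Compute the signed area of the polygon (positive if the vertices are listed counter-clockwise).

-101

Apply the shoelace formula: 2A = Σ (x_i·y_{i+1} − x_{i+1}·y_i), indices taken mod 8.
A_1→A_2: (4)(-6) − (5)(6) = -54
A_2→A_3: (5)(-5) − (0)(-6) = -25
A_3→A_4: (0)(-6) − (-1)(-5) = -5
A_4→A_5: (-1)(-5) − (-1)(-6) = -1
A_5→A_6: (-1)(-5) − (-4)(-5) = -15
A_6→A_7: (-4)(0) − (-6)(-5) = -30
A_7→A_8: (-6)(6) − (-2)(0) = -36
A_8→A_1: (-2)(6) − (4)(6) = -36
Σ = -202
Signed area = Σ/2 = -101 (negative ⇒ clockwise traversal).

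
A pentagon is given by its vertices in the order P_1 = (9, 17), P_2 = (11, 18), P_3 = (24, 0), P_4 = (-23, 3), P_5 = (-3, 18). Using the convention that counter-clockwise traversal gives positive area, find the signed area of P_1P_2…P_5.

-501.5

Σ = (-25) + (-432) + (72) + (-405) + (-213) = -1003
Signed area = Σ/2 = -501.5 (negative ⇒ clockwise traversal).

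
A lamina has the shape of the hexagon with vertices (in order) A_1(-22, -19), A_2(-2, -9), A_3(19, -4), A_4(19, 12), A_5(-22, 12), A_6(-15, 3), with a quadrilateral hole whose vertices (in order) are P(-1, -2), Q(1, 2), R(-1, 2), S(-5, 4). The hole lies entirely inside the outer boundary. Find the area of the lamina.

Outer boundary:
Apply the shoelace formula: 2A = Σ (x_i·y_{i+1} − x_{i+1}·y_i), indices taken mod 6.
Σ = (160) + (179) + (304) + (492) + (114) + (351) = 1600
Area = |Σ|/2 = 800.
Hole:
Cross-terms: 0, 4, 6, 14  ⇒  Σ = 24
Area = |Σ|/2 = 12.
Net area = 800 − 12 = 788.

788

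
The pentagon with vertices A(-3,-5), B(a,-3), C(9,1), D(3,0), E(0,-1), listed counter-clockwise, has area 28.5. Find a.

Write out the shoelace sum; only the two edges meeting at B involve a:
2·Area = [((-3)·(-3) − a·(-5)) + (a·1 − 9·(-3))] + -9
       = 6·a + 27 = 57
⇒ a = 5.

5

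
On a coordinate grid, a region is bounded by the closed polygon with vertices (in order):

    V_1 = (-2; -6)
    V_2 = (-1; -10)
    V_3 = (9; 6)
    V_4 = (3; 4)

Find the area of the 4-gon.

53

Σ = (14) + (84) + (18) + (-10) = 106
Area = |Σ|/2 = 53.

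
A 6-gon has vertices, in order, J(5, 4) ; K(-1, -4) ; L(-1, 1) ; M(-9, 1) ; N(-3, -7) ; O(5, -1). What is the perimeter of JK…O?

48

|JK| = √((-6)² + (-8)²) = √100 = 10
|KL| = √((0)² + (5)²) = √25 = 5
|LM| = √((-8)² + (0)²) = √64 = 8
|MN| = √((6)² + (-8)²) = √100 = 10
|NO| = √((8)² + (6)²) = √100 = 10
|OJ| = √((0)² + (5)²) = √25 = 5
Perimeter = 10 + 5 + 8 + 10 + 10 + 5 = 48.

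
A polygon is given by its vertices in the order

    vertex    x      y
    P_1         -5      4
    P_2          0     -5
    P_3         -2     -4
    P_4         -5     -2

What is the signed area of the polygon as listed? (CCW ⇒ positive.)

-15.5

Apply the surveyor's formula: 2A = Σ (x_i·y_{i+1} − x_{i+1}·y_i), indices taken mod 4.
P_1→P_2: (-5)(-5) − (0)(4) = 25
P_2→P_3: (0)(-4) − (-2)(-5) = -10
P_3→P_4: (-2)(-2) − (-5)(-4) = -16
P_4→P_1: (-5)(4) − (-5)(-2) = -30
Σ = -31
Signed area = Σ/2 = -15.5 (negative ⇒ clockwise traversal).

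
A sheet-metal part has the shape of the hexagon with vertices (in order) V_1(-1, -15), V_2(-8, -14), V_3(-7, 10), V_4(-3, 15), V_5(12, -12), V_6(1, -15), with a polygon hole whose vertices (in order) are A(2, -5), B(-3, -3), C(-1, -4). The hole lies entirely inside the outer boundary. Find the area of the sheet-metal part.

Outer boundary:
Apply the shoelace (surveyor's) formula: 2A = Σ (x_i·y_{i+1} − x_{i+1}·y_i), indices taken mod 6.
V_1→V_2: (-1)(-14) − (-8)(-15) = -106
V_2→V_3: (-8)(10) − (-7)(-14) = -178
V_3→V_4: (-7)(15) − (-3)(10) = -75
V_4→V_5: (-3)(-12) − (12)(15) = -144
V_5→V_6: (12)(-15) − (1)(-12) = -168
V_6→V_1: (1)(-15) − (-1)(-15) = -30
Σ = -701
Area = |Σ|/2 = 350.5.
Hole:
Apply the surveyor's formula: 2A = Σ (x_i·y_{i+1} − x_{i+1}·y_i), indices taken mod 3.
A→B: (2)(-3) − (-3)(-5) = -21
B→C: (-3)(-4) − (-1)(-3) = 9
C→A: (-1)(-5) − (2)(-4) = 13
Σ = 1
Area = |Σ|/2 = 0.5.
Net area = 350.5 − 0.5 = 350.

350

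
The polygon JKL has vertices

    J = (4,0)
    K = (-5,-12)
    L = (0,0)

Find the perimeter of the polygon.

|JK| = √((-9)² + (-12)²) = √225 = 15
|KL| = √((5)² + (12)²) = √169 = 13
|LJ| = √((4)² + (0)²) = √16 = 4
Perimeter = 15 + 13 + 4 = 32.

32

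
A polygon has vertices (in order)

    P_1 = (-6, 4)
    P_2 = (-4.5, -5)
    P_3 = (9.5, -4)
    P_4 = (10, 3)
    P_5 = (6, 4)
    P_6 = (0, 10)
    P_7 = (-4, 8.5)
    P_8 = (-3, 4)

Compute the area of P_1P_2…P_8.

Cross-terms: 48, 65.5, 68.5, 22, 60, 40, 9.5, 12  ⇒  Σ = 325.5
Area = |Σ|/2 = 162.75.

162.75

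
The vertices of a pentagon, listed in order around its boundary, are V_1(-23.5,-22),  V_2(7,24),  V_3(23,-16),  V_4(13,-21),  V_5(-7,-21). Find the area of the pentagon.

1054.25

Apply the shoelace (surveyor's) formula: 2A = Σ (x_i·y_{i+1} − x_{i+1}·y_i), indices taken mod 5.
Σ = (-410) + (-664) + (-275) + (-420) + (-339.5) = -2108.5
Area = |Σ|/2 = 1054.25.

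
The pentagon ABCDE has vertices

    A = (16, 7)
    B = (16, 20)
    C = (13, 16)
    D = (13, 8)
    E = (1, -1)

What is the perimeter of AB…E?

|AB| = √((0)² + (13)²) = √169 = 13
|BC| = √((-3)² + (-4)²) = √25 = 5
|CD| = √((0)² + (-8)²) = √64 = 8
|DE| = √((-12)² + (-9)²) = √225 = 15
|EA| = √((15)² + (8)²) = √289 = 17
Perimeter = 13 + 5 + 8 + 15 + 17 = 58.

58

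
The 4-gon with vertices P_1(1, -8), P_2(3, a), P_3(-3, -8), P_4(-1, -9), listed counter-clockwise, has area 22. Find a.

Write out the shoelace sum; only the two edges meeting at P_2 involve a:
2·Area = [(1·a − 3·(-8)) + (3·(-8) − (-3)·a)] + 36
       = 4·a + 36 = 44
⇒ a = 2.

2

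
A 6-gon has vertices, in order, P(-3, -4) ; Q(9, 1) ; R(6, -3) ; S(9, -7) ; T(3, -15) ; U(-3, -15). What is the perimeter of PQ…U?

|PQ| = √((12)² + (5)²) = √169 = 13
|QR| = √((-3)² + (-4)²) = √25 = 5
|RS| = √((3)² + (-4)²) = √25 = 5
|ST| = √((-6)² + (-8)²) = √100 = 10
|TU| = √((-6)² + (0)²) = √36 = 6
|UP| = √((0)² + (11)²) = √121 = 11
Perimeter = 13 + 5 + 5 + 10 + 6 + 11 = 50.

50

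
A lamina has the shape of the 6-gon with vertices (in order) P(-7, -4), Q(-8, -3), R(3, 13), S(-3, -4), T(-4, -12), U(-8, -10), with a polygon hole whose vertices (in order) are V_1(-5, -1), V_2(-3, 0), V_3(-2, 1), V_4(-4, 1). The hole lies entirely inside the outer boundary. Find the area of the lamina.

74

Outer boundary:
Apply the surveyor's formula: 2A = Σ (x_i·y_{i+1} − x_{i+1}·y_i), indices taken mod 6.
Σ = (-11) + (-95) + (27) + (20) + (-56) + (-38) = -153
Area = |Σ|/2 = 76.5.
Hole:
Apply Gauss's area formula: 2A = Σ (x_i·y_{i+1} − x_{i+1}·y_i), indices taken mod 4.
Σ = (-3) + (-3) + (2) + (9) = 5
Area = |Σ|/2 = 2.5.
Net area = 76.5 − 2.5 = 74.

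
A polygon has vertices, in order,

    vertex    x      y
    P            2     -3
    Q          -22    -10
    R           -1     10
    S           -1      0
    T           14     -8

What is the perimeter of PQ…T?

94

|PQ| = √((-24)² + (-7)²) = √625 = 25
|QR| = √((21)² + (20)²) = √841 = 29
|RS| = √((0)² + (-10)²) = √100 = 10
|ST| = √((15)² + (-8)²) = √289 = 17
|TP| = √((-12)² + (5)²) = √169 = 13
Perimeter = 25 + 29 + 10 + 17 + 13 = 94.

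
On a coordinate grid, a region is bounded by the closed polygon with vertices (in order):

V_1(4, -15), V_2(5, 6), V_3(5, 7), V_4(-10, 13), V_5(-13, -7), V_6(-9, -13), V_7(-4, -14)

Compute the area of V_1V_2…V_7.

387

Σ = (99) + (5) + (135) + (239) + (106) + (74) + (116) = 774
Area = |Σ|/2 = 387.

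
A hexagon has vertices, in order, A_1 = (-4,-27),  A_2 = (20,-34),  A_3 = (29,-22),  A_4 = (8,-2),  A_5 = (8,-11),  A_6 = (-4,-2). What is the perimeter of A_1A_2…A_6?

|A_1A_2| = √((24)² + (-7)²) = √625 = 25
|A_2A_3| = √((9)² + (12)²) = √225 = 15
|A_3A_4| = √((-21)² + (20)²) = √841 = 29
|A_4A_5| = √((0)² + (-9)²) = √81 = 9
|A_5A_6| = √((-12)² + (9)²) = √225 = 15
|A_6A_1| = √((0)² + (-25)²) = √625 = 25
Perimeter = 25 + 15 + 29 + 9 + 15 + 25 = 118.

118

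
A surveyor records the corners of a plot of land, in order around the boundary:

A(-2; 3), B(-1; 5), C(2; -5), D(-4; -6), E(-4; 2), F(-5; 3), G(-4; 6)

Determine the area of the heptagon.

48

Apply the shoelace (surveyor's) formula: 2A = Σ (x_i·y_{i+1} − x_{i+1}·y_i), indices taken mod 7.
Σ = (-7) + (-5) + (-32) + (-32) + (-2) + (-18) + (0) = -96
Area = |Σ|/2 = 48.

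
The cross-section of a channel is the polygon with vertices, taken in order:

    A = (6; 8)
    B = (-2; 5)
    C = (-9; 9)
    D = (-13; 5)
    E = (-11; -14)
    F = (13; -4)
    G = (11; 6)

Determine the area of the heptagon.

391

Σ = (46) + (27) + (72) + (237) + (226) + (122) + (52) = 782
Area = |Σ|/2 = 391.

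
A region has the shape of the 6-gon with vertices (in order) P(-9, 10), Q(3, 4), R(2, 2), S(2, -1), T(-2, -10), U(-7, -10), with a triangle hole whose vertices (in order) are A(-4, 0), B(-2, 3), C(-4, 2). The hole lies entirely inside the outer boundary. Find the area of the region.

Outer boundary:
Apply the surveyor's formula: 2A = Σ (x_i·y_{i+1} − x_{i+1}·y_i), indices taken mod 6.
Σ = (-66) + (-2) + (-6) + (-22) + (-50) + (-160) = -306
Area = |Σ|/2 = 153.
Hole:
Apply the surveyor's formula: 2A = Σ (x_i·y_{i+1} − x_{i+1}·y_i), indices taken mod 3.
Σ = (-12) + (8) + (8) = 4
Area = |Σ|/2 = 2.
Net area = 153 − 2 = 151.

151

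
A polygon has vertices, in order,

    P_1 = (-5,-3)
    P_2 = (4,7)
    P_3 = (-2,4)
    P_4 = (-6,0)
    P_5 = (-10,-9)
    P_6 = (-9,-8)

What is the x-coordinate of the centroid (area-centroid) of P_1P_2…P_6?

Apply the shoelace (surveyor's) formula. First the cross-terms c_i = x_i·y_{i+1} − x_{i+1}·y_i:
  -23, 30, 24, 54, -1, -13  ⇒  2A = 71, A = 35.5.
Then Σ (x_i + x_{i+1})·c_i = -772, so x̄ = -772 / (6·35.5) = -772/213.

-772/213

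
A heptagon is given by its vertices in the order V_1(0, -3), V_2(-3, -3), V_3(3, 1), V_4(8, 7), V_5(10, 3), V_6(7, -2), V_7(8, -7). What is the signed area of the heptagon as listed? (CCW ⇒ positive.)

-67

Apply the surveyor's formula: 2A = Σ (x_i·y_{i+1} − x_{i+1}·y_i), indices taken mod 7.
Σ = (-9) + (6) + (13) + (-46) + (-41) + (-33) + (-24) = -134
Signed area = Σ/2 = -67 (negative ⇒ clockwise traversal).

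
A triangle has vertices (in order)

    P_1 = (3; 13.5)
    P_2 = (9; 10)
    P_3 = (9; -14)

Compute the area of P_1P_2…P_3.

72

Apply the surveyor's formula: 2A = Σ (x_i·y_{i+1} − x_{i+1}·y_i), indices taken mod 3.
Σ = (-91.5) + (-216) + (163.5) = -144
Area = |Σ|/2 = 72.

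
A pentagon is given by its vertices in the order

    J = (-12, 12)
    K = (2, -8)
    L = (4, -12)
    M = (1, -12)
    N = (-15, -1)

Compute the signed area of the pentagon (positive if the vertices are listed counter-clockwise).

Apply Gauss's area formula: 2A = Σ (x_i·y_{i+1} − x_{i+1}·y_i), indices taken mod 5.
Σ = (72) + (8) + (-36) + (-181) + (-192) = -329
Signed area = Σ/2 = -164.5 (negative ⇒ clockwise traversal).

-164.5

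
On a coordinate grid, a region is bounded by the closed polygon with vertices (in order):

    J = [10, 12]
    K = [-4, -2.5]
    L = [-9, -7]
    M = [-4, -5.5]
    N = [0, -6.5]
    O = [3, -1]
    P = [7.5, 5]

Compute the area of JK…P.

J→K: (10)(-2.5) − (-4)(12) = 23
K→L: (-4)(-7) − (-9)(-2.5) = 5.5
L→M: (-9)(-5.5) − (-4)(-7) = 21.5
M→N: (-4)(-6.5) − (0)(-5.5) = 26
N→O: (0)(-1) − (3)(-6.5) = 19.5
O→P: (3)(5) − (7.5)(-1) = 22.5
P→J: (7.5)(12) − (10)(5) = 40
Σ = 158
Area = |Σ|/2 = 79.

79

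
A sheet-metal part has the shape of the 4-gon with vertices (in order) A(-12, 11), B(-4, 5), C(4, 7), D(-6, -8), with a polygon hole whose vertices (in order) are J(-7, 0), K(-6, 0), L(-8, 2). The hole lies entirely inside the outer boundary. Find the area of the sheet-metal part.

Outer boundary:
Σ = (-16) + (-48) + (10) + (-162) = -216
Area = |Σ|/2 = 108.
Hole:
J→K: (-7)(0) − (-6)(0) = 0
K→L: (-6)(2) − (-8)(0) = -12
L→J: (-8)(0) − (-7)(2) = 14
Σ = 2
Area = |Σ|/2 = 1.
Net area = 108 − 1 = 107.

107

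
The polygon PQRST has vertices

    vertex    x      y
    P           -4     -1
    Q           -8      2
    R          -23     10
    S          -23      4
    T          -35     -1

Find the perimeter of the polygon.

72

|PQ| = √((-4)² + (3)²) = √25 = 5
|QR| = √((-15)² + (8)²) = √289 = 17
|RS| = √((0)² + (-6)²) = √36 = 6
|ST| = √((-12)² + (-5)²) = √169 = 13
|TP| = √((31)² + (0)²) = √961 = 31
Perimeter = 5 + 17 + 6 + 13 + 31 = 72.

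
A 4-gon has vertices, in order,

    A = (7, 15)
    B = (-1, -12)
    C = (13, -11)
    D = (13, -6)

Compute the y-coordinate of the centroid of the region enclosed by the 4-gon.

-151/60

Apply the shoelace (surveyor's) formula. First the cross-terms c_i = x_i·y_{i+1} − x_{i+1}·y_i:
  -69, 167, 65, 237  ⇒  2A = 400, A = 200.
Then Σ (y_i + y_{i+1})·c_i = -3020, so ȳ = -3020 / (6·200) = -151/60.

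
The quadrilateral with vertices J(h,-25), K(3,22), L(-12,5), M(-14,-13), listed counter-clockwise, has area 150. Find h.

Write out the shoelace sum; only the two edges meeting at J involve h:
2·Area = [((-14)·(-25) − h·(-13)) + (h·22 − 3·(-25))] + 505
       = 35·h + 930 = 300
⇒ h = -18.

-18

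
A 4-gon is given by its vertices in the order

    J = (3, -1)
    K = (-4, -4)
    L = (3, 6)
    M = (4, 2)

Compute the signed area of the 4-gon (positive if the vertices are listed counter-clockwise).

-28

Apply the shoelace (surveyor's) formula: 2A = Σ (x_i·y_{i+1} − x_{i+1}·y_i), indices taken mod 4.
Σ = (-16) + (-12) + (-18) + (-10) = -56
Signed area = Σ/2 = -28 (negative ⇒ clockwise traversal).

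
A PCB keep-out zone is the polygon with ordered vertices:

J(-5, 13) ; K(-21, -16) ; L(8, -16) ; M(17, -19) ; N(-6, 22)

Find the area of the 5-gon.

614.5

Cross-terms: 353, 464, 120, 260, 32  ⇒  Σ = 1229
Area = |Σ|/2 = 614.5.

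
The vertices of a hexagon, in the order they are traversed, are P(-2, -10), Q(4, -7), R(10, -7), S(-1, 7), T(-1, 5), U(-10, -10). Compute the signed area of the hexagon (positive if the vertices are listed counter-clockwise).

150.5

Apply the surveyor's formula: 2A = Σ (x_i·y_{i+1} − x_{i+1}·y_i), indices taken mod 6.
Σ = (54) + (42) + (63) + (2) + (60) + (80) = 301
Signed area = Σ/2 = 150.5 (positive ⇒ counter-clockwise traversal).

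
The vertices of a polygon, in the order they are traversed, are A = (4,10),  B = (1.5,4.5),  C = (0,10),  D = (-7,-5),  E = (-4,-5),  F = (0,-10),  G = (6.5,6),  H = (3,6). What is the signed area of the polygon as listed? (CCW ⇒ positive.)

117.5

Apply the surveyor's formula: 2A = Σ (x_i·y_{i+1} − x_{i+1}·y_i), indices taken mod 8.
Cross-terms: 3, 15, 70, 15, 40, 65, 21, 6  ⇒  Σ = 235
Signed area = Σ/2 = 117.5 (positive ⇒ counter-clockwise traversal).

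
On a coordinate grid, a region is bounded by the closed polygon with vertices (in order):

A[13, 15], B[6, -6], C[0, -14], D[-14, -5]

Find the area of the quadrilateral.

296.5

Apply Gauss's area formula: 2A = Σ (x_i·y_{i+1} − x_{i+1}·y_i), indices taken mod 4.
Σ = (-168) + (-84) + (-196) + (-145) = -593
Area = |Σ|/2 = 296.5.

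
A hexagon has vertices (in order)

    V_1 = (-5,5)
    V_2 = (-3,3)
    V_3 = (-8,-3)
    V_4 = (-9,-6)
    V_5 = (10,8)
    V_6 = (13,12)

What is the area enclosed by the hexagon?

91.5

Apply the surveyor's formula: 2A = Σ (x_i·y_{i+1} − x_{i+1}·y_i), indices taken mod 6.
Cross-terms: 0, 33, 21, -12, 16, 125  ⇒  Σ = 183
Area = |Σ|/2 = 91.5.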